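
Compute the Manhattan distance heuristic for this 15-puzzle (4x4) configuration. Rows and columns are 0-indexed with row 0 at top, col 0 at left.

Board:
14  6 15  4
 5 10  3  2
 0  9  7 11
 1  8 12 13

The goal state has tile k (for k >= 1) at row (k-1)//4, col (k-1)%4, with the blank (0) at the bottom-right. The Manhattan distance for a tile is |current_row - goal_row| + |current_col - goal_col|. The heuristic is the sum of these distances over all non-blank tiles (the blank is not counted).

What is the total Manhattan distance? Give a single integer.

Tile 14: at (0,0), goal (3,1), distance |0-3|+|0-1| = 4
Tile 6: at (0,1), goal (1,1), distance |0-1|+|1-1| = 1
Tile 15: at (0,2), goal (3,2), distance |0-3|+|2-2| = 3
Tile 4: at (0,3), goal (0,3), distance |0-0|+|3-3| = 0
Tile 5: at (1,0), goal (1,0), distance |1-1|+|0-0| = 0
Tile 10: at (1,1), goal (2,1), distance |1-2|+|1-1| = 1
Tile 3: at (1,2), goal (0,2), distance |1-0|+|2-2| = 1
Tile 2: at (1,3), goal (0,1), distance |1-0|+|3-1| = 3
Tile 9: at (2,1), goal (2,0), distance |2-2|+|1-0| = 1
Tile 7: at (2,2), goal (1,2), distance |2-1|+|2-2| = 1
Tile 11: at (2,3), goal (2,2), distance |2-2|+|3-2| = 1
Tile 1: at (3,0), goal (0,0), distance |3-0|+|0-0| = 3
Tile 8: at (3,1), goal (1,3), distance |3-1|+|1-3| = 4
Tile 12: at (3,2), goal (2,3), distance |3-2|+|2-3| = 2
Tile 13: at (3,3), goal (3,0), distance |3-3|+|3-0| = 3
Sum: 4 + 1 + 3 + 0 + 0 + 1 + 1 + 3 + 1 + 1 + 1 + 3 + 4 + 2 + 3 = 28

Answer: 28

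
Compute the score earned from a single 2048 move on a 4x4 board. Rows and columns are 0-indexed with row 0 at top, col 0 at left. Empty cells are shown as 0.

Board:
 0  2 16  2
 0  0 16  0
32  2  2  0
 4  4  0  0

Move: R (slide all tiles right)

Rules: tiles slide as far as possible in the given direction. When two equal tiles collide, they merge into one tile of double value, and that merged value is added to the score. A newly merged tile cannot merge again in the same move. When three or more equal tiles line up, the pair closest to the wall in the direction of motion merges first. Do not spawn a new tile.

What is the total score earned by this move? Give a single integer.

Answer: 12

Derivation:
Slide right:
row 0: [0, 2, 16, 2] -> [0, 2, 16, 2]  score +0 (running 0)
row 1: [0, 0, 16, 0] -> [0, 0, 0, 16]  score +0 (running 0)
row 2: [32, 2, 2, 0] -> [0, 0, 32, 4]  score +4 (running 4)
row 3: [4, 4, 0, 0] -> [0, 0, 0, 8]  score +8 (running 12)
Board after move:
 0  2 16  2
 0  0  0 16
 0  0 32  4
 0  0  0  8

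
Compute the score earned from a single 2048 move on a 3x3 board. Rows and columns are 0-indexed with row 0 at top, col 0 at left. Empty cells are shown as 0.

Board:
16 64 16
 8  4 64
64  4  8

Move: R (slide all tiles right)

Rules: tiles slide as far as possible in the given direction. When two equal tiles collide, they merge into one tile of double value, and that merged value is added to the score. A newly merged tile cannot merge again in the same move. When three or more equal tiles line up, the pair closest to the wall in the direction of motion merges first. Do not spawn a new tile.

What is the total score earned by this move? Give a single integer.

Slide right:
row 0: [16, 64, 16] -> [16, 64, 16]  score +0 (running 0)
row 1: [8, 4, 64] -> [8, 4, 64]  score +0 (running 0)
row 2: [64, 4, 8] -> [64, 4, 8]  score +0 (running 0)
Board after move:
16 64 16
 8  4 64
64  4  8

Answer: 0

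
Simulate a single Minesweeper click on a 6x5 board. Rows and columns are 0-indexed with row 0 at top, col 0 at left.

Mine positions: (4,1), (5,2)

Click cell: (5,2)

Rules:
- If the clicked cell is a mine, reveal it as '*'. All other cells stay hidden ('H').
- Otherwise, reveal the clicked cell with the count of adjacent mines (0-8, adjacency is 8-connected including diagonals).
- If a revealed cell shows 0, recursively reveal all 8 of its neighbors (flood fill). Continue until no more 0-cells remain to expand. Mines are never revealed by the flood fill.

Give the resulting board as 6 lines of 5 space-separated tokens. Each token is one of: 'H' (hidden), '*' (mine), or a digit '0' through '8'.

H H H H H
H H H H H
H H H H H
H H H H H
H H H H H
H H * H H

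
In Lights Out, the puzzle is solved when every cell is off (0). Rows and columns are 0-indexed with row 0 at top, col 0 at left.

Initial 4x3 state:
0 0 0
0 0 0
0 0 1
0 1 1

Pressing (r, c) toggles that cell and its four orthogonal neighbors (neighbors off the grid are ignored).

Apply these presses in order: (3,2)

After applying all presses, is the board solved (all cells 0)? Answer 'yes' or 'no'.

Answer: yes

Derivation:
After press 1 at (3,2):
0 0 0
0 0 0
0 0 0
0 0 0

Lights still on: 0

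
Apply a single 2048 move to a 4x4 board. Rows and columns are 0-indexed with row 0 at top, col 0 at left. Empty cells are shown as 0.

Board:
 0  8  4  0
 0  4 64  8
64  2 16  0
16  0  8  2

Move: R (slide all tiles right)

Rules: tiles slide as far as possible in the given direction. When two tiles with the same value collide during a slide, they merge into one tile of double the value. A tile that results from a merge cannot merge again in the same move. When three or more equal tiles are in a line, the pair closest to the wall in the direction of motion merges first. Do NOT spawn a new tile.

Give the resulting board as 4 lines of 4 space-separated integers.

Answer:  0  0  8  4
 0  4 64  8
 0 64  2 16
 0 16  8  2

Derivation:
Slide right:
row 0: [0, 8, 4, 0] -> [0, 0, 8, 4]
row 1: [0, 4, 64, 8] -> [0, 4, 64, 8]
row 2: [64, 2, 16, 0] -> [0, 64, 2, 16]
row 3: [16, 0, 8, 2] -> [0, 16, 8, 2]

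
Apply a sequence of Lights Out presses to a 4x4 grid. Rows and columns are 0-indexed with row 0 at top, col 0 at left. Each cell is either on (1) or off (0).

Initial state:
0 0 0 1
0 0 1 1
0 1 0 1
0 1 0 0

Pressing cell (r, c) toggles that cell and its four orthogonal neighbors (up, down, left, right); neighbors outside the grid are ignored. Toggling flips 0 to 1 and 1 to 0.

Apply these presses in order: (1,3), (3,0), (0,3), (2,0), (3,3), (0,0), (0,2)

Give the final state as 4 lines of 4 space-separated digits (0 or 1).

After press 1 at (1,3):
0 0 0 0
0 0 0 0
0 1 0 0
0 1 0 0

After press 2 at (3,0):
0 0 0 0
0 0 0 0
1 1 0 0
1 0 0 0

After press 3 at (0,3):
0 0 1 1
0 0 0 1
1 1 0 0
1 0 0 0

After press 4 at (2,0):
0 0 1 1
1 0 0 1
0 0 0 0
0 0 0 0

After press 5 at (3,3):
0 0 1 1
1 0 0 1
0 0 0 1
0 0 1 1

After press 6 at (0,0):
1 1 1 1
0 0 0 1
0 0 0 1
0 0 1 1

After press 7 at (0,2):
1 0 0 0
0 0 1 1
0 0 0 1
0 0 1 1

Answer: 1 0 0 0
0 0 1 1
0 0 0 1
0 0 1 1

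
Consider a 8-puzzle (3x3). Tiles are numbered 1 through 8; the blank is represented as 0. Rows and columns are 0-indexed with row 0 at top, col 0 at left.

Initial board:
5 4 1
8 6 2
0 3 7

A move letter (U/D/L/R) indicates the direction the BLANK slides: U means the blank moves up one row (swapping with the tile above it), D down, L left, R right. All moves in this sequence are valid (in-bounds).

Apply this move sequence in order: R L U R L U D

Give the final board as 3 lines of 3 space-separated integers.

After move 1 (R):
5 4 1
8 6 2
3 0 7

After move 2 (L):
5 4 1
8 6 2
0 3 7

After move 3 (U):
5 4 1
0 6 2
8 3 7

After move 4 (R):
5 4 1
6 0 2
8 3 7

After move 5 (L):
5 4 1
0 6 2
8 3 7

After move 6 (U):
0 4 1
5 6 2
8 3 7

After move 7 (D):
5 4 1
0 6 2
8 3 7

Answer: 5 4 1
0 6 2
8 3 7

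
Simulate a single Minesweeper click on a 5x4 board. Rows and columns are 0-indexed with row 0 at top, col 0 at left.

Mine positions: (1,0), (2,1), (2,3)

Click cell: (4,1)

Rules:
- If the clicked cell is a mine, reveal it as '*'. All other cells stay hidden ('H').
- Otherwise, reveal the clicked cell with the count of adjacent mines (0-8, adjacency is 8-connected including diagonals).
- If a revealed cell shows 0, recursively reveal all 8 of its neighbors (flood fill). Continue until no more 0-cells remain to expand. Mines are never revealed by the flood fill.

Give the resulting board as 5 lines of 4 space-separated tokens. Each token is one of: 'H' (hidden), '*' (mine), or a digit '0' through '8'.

H H H H
H H H H
H H H H
1 1 2 1
0 0 0 0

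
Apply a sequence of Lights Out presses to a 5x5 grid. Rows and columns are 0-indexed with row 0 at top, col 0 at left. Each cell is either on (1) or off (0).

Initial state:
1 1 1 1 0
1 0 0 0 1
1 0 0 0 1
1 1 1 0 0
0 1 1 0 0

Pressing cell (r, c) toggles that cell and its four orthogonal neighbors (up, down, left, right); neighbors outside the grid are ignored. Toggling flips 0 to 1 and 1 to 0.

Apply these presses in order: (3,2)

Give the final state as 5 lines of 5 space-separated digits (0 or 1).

After press 1 at (3,2):
1 1 1 1 0
1 0 0 0 1
1 0 1 0 1
1 0 0 1 0
0 1 0 0 0

Answer: 1 1 1 1 0
1 0 0 0 1
1 0 1 0 1
1 0 0 1 0
0 1 0 0 0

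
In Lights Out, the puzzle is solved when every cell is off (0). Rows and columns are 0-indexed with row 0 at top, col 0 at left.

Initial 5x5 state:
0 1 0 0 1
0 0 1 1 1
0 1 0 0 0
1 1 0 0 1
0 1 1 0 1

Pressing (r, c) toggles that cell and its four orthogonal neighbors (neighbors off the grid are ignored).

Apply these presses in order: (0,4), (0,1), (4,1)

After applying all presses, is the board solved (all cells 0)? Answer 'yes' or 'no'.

After press 1 at (0,4):
0 1 0 1 0
0 0 1 1 0
0 1 0 0 0
1 1 0 0 1
0 1 1 0 1

After press 2 at (0,1):
1 0 1 1 0
0 1 1 1 0
0 1 0 0 0
1 1 0 0 1
0 1 1 0 1

After press 3 at (4,1):
1 0 1 1 0
0 1 1 1 0
0 1 0 0 0
1 0 0 0 1
1 0 0 0 1

Lights still on: 11

Answer: no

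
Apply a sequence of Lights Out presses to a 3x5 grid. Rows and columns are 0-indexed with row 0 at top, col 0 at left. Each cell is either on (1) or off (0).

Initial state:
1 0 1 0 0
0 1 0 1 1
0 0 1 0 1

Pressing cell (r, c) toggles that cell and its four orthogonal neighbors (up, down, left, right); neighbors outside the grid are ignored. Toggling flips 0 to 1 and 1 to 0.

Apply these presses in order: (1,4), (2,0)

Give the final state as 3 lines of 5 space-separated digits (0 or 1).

After press 1 at (1,4):
1 0 1 0 1
0 1 0 0 0
0 0 1 0 0

After press 2 at (2,0):
1 0 1 0 1
1 1 0 0 0
1 1 1 0 0

Answer: 1 0 1 0 1
1 1 0 0 0
1 1 1 0 0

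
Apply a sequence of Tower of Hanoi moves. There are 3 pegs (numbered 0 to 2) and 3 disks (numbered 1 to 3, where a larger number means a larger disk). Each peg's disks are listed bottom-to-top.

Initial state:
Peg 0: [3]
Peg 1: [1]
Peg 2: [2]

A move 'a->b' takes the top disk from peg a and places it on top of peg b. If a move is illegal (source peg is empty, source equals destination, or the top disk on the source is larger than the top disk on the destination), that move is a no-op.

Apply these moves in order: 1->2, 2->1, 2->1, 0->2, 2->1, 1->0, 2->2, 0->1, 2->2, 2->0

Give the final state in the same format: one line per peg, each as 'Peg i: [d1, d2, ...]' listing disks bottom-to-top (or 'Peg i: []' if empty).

After move 1 (1->2):
Peg 0: [3]
Peg 1: []
Peg 2: [2, 1]

After move 2 (2->1):
Peg 0: [3]
Peg 1: [1]
Peg 2: [2]

After move 3 (2->1):
Peg 0: [3]
Peg 1: [1]
Peg 2: [2]

After move 4 (0->2):
Peg 0: [3]
Peg 1: [1]
Peg 2: [2]

After move 5 (2->1):
Peg 0: [3]
Peg 1: [1]
Peg 2: [2]

After move 6 (1->0):
Peg 0: [3, 1]
Peg 1: []
Peg 2: [2]

After move 7 (2->2):
Peg 0: [3, 1]
Peg 1: []
Peg 2: [2]

After move 8 (0->1):
Peg 0: [3]
Peg 1: [1]
Peg 2: [2]

After move 9 (2->2):
Peg 0: [3]
Peg 1: [1]
Peg 2: [2]

After move 10 (2->0):
Peg 0: [3, 2]
Peg 1: [1]
Peg 2: []

Answer: Peg 0: [3, 2]
Peg 1: [1]
Peg 2: []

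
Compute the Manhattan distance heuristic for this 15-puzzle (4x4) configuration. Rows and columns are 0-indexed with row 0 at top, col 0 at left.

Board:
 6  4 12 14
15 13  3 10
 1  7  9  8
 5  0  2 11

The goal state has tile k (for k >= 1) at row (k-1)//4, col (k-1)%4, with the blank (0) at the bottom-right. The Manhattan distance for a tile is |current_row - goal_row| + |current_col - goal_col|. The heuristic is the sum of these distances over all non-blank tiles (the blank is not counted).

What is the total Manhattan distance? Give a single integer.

Tile 6: (0,0)->(1,1) = 2
Tile 4: (0,1)->(0,3) = 2
Tile 12: (0,2)->(2,3) = 3
Tile 14: (0,3)->(3,1) = 5
Tile 15: (1,0)->(3,2) = 4
Tile 13: (1,1)->(3,0) = 3
Tile 3: (1,2)->(0,2) = 1
Tile 10: (1,3)->(2,1) = 3
Tile 1: (2,0)->(0,0) = 2
Tile 7: (2,1)->(1,2) = 2
Tile 9: (2,2)->(2,0) = 2
Tile 8: (2,3)->(1,3) = 1
Tile 5: (3,0)->(1,0) = 2
Tile 2: (3,2)->(0,1) = 4
Tile 11: (3,3)->(2,2) = 2
Sum: 2 + 2 + 3 + 5 + 4 + 3 + 1 + 3 + 2 + 2 + 2 + 1 + 2 + 4 + 2 = 38

Answer: 38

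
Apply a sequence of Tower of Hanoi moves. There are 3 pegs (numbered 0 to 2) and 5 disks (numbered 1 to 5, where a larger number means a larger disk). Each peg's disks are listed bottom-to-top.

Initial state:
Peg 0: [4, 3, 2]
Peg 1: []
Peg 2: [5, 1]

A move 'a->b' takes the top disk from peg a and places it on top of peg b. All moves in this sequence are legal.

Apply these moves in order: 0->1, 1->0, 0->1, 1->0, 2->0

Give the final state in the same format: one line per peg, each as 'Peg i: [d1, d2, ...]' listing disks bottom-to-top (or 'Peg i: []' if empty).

Answer: Peg 0: [4, 3, 2, 1]
Peg 1: []
Peg 2: [5]

Derivation:
After move 1 (0->1):
Peg 0: [4, 3]
Peg 1: [2]
Peg 2: [5, 1]

After move 2 (1->0):
Peg 0: [4, 3, 2]
Peg 1: []
Peg 2: [5, 1]

After move 3 (0->1):
Peg 0: [4, 3]
Peg 1: [2]
Peg 2: [5, 1]

After move 4 (1->0):
Peg 0: [4, 3, 2]
Peg 1: []
Peg 2: [5, 1]

After move 5 (2->0):
Peg 0: [4, 3, 2, 1]
Peg 1: []
Peg 2: [5]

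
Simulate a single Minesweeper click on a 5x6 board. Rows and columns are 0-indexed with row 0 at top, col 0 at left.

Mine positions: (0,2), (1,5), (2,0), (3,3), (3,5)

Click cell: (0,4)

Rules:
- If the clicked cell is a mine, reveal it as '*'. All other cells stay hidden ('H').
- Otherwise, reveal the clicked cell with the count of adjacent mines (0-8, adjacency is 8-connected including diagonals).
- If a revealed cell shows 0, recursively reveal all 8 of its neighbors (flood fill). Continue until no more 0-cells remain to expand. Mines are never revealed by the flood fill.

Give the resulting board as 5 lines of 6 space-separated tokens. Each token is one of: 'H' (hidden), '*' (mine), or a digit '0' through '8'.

H H H H 1 H
H H H H H H
H H H H H H
H H H H H H
H H H H H H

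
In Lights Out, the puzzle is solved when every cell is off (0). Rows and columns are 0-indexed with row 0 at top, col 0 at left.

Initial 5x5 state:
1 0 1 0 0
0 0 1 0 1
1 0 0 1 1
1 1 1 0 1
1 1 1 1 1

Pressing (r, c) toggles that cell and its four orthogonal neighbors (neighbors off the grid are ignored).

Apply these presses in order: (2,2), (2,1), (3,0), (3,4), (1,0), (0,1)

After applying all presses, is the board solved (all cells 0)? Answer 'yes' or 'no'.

After press 1 at (2,2):
1 0 1 0 0
0 0 0 0 1
1 1 1 0 1
1 1 0 0 1
1 1 1 1 1

After press 2 at (2,1):
1 0 1 0 0
0 1 0 0 1
0 0 0 0 1
1 0 0 0 1
1 1 1 1 1

After press 3 at (3,0):
1 0 1 0 0
0 1 0 0 1
1 0 0 0 1
0 1 0 0 1
0 1 1 1 1

After press 4 at (3,4):
1 0 1 0 0
0 1 0 0 1
1 0 0 0 0
0 1 0 1 0
0 1 1 1 0

After press 5 at (1,0):
0 0 1 0 0
1 0 0 0 1
0 0 0 0 0
0 1 0 1 0
0 1 1 1 0

After press 6 at (0,1):
1 1 0 0 0
1 1 0 0 1
0 0 0 0 0
0 1 0 1 0
0 1 1 1 0

Lights still on: 10

Answer: no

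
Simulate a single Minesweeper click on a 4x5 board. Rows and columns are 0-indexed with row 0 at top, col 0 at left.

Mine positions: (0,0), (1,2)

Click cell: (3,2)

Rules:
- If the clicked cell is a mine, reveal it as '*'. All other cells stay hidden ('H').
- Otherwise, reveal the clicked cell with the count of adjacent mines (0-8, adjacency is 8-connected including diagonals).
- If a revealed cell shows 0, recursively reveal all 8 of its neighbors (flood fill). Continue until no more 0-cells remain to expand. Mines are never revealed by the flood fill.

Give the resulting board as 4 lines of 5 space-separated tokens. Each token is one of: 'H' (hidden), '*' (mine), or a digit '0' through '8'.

H H H 1 0
1 2 H 1 0
0 1 1 1 0
0 0 0 0 0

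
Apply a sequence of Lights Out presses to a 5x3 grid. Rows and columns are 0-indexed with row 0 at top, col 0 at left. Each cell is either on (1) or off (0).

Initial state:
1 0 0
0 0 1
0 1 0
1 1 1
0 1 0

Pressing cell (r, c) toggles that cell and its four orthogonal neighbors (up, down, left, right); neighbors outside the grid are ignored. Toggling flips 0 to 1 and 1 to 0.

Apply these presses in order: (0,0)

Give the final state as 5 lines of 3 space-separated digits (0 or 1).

After press 1 at (0,0):
0 1 0
1 0 1
0 1 0
1 1 1
0 1 0

Answer: 0 1 0
1 0 1
0 1 0
1 1 1
0 1 0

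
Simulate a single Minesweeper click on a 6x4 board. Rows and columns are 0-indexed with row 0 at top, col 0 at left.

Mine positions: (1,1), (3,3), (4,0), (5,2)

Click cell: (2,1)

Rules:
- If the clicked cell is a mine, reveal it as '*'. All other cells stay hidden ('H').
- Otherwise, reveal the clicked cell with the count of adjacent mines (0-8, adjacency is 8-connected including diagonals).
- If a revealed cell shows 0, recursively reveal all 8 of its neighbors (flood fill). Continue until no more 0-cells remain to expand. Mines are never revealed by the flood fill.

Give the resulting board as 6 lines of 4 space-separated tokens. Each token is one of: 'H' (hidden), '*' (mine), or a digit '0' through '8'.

H H H H
H H H H
H 1 H H
H H H H
H H H H
H H H H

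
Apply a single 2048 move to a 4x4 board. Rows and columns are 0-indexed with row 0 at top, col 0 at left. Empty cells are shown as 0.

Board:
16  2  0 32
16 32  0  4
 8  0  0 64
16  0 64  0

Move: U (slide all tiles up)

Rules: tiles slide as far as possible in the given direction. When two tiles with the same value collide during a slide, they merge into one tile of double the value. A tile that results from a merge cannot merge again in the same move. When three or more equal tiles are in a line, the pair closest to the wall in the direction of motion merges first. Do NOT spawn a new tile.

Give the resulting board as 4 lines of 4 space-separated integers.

Answer: 32  2 64 32
 8 32  0  4
16  0  0 64
 0  0  0  0

Derivation:
Slide up:
col 0: [16, 16, 8, 16] -> [32, 8, 16, 0]
col 1: [2, 32, 0, 0] -> [2, 32, 0, 0]
col 2: [0, 0, 0, 64] -> [64, 0, 0, 0]
col 3: [32, 4, 64, 0] -> [32, 4, 64, 0]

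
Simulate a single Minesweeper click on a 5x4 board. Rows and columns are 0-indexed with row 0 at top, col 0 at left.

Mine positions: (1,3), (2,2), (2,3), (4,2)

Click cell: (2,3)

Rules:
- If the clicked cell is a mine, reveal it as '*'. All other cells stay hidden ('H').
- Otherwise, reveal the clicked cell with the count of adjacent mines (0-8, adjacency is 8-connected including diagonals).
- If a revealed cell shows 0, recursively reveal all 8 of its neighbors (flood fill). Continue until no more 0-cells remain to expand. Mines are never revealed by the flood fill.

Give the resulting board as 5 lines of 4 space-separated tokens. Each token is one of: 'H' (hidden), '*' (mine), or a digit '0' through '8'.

H H H H
H H H H
H H H *
H H H H
H H H H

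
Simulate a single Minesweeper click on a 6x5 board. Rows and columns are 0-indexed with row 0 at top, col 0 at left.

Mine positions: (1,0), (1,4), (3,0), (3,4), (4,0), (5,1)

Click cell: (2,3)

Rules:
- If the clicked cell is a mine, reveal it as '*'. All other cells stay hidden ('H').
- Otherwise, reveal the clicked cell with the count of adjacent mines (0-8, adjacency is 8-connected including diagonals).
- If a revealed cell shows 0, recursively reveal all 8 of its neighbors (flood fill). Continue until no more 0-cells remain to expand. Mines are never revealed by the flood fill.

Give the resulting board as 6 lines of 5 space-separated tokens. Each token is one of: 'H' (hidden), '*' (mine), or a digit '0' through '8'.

H H H H H
H H H H H
H H H 2 H
H H H H H
H H H H H
H H H H H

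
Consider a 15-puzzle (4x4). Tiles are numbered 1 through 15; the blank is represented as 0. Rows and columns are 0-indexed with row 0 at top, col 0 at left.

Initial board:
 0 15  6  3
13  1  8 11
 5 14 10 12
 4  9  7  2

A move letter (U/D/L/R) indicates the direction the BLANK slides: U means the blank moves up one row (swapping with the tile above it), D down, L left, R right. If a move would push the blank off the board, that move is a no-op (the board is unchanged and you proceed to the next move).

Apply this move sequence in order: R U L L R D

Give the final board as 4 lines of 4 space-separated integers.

After move 1 (R):
15  0  6  3
13  1  8 11
 5 14 10 12
 4  9  7  2

After move 2 (U):
15  0  6  3
13  1  8 11
 5 14 10 12
 4  9  7  2

After move 3 (L):
 0 15  6  3
13  1  8 11
 5 14 10 12
 4  9  7  2

After move 4 (L):
 0 15  6  3
13  1  8 11
 5 14 10 12
 4  9  7  2

After move 5 (R):
15  0  6  3
13  1  8 11
 5 14 10 12
 4  9  7  2

After move 6 (D):
15  1  6  3
13  0  8 11
 5 14 10 12
 4  9  7  2

Answer: 15  1  6  3
13  0  8 11
 5 14 10 12
 4  9  7  2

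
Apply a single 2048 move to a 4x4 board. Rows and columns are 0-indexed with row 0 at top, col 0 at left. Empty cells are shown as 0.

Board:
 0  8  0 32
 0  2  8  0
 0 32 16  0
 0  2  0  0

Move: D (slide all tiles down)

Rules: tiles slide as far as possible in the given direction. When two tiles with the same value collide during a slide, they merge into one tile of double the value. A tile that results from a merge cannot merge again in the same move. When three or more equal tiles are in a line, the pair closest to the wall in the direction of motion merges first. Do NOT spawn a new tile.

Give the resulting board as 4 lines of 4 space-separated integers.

Answer:  0  8  0  0
 0  2  0  0
 0 32  8  0
 0  2 16 32

Derivation:
Slide down:
col 0: [0, 0, 0, 0] -> [0, 0, 0, 0]
col 1: [8, 2, 32, 2] -> [8, 2, 32, 2]
col 2: [0, 8, 16, 0] -> [0, 0, 8, 16]
col 3: [32, 0, 0, 0] -> [0, 0, 0, 32]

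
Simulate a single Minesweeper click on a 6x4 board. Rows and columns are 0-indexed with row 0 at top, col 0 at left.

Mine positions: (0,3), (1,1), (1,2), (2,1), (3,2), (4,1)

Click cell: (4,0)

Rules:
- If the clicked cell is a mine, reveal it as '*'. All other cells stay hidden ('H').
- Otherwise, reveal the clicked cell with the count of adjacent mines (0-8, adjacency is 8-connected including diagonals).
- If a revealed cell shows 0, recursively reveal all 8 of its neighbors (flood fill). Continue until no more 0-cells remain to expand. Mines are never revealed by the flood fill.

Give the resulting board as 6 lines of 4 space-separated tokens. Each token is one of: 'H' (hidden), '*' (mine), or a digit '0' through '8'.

H H H H
H H H H
H H H H
H H H H
1 H H H
H H H H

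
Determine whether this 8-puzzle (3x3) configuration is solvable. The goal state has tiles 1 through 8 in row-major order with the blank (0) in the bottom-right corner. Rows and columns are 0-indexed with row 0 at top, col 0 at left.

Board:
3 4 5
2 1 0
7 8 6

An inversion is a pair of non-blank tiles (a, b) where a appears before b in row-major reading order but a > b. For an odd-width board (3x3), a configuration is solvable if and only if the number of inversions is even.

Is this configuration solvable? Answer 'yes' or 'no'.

Answer: no

Derivation:
Inversions (pairs i<j in row-major order where tile[i] > tile[j] > 0): 9
9 is odd, so the puzzle is not solvable.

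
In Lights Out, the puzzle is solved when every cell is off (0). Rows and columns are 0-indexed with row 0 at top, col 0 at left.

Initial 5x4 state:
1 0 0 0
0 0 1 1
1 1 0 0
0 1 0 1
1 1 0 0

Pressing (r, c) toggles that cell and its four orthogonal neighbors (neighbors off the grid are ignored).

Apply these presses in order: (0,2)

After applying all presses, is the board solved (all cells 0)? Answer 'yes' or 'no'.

Answer: no

Derivation:
After press 1 at (0,2):
1 1 1 1
0 0 0 1
1 1 0 0
0 1 0 1
1 1 0 0

Lights still on: 11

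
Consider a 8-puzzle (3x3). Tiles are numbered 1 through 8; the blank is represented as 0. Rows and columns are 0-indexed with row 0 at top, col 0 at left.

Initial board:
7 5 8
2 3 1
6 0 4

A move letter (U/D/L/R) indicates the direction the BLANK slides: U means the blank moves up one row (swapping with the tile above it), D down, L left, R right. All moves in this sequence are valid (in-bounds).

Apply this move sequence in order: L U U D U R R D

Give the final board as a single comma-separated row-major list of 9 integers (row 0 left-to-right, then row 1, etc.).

Answer: 5, 8, 1, 7, 3, 0, 2, 6, 4

Derivation:
After move 1 (L):
7 5 8
2 3 1
0 6 4

After move 2 (U):
7 5 8
0 3 1
2 6 4

After move 3 (U):
0 5 8
7 3 1
2 6 4

After move 4 (D):
7 5 8
0 3 1
2 6 4

After move 5 (U):
0 5 8
7 3 1
2 6 4

After move 6 (R):
5 0 8
7 3 1
2 6 4

After move 7 (R):
5 8 0
7 3 1
2 6 4

After move 8 (D):
5 8 1
7 3 0
2 6 4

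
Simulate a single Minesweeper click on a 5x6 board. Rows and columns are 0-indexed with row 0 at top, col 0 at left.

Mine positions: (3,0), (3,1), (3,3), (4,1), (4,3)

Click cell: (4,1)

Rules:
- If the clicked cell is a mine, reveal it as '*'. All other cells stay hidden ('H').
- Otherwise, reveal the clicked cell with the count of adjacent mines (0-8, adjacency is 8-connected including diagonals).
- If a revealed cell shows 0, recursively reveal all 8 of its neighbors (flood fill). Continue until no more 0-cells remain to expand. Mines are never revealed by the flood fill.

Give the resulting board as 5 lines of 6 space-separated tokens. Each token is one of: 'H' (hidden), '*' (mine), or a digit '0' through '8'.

H H H H H H
H H H H H H
H H H H H H
H H H H H H
H * H H H H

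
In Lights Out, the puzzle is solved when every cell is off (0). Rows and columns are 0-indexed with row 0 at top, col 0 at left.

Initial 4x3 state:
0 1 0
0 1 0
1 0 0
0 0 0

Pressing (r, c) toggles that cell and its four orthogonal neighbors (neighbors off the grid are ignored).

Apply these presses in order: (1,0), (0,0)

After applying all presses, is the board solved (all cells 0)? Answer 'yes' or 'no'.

After press 1 at (1,0):
1 1 0
1 0 0
0 0 0
0 0 0

After press 2 at (0,0):
0 0 0
0 0 0
0 0 0
0 0 0

Lights still on: 0

Answer: yes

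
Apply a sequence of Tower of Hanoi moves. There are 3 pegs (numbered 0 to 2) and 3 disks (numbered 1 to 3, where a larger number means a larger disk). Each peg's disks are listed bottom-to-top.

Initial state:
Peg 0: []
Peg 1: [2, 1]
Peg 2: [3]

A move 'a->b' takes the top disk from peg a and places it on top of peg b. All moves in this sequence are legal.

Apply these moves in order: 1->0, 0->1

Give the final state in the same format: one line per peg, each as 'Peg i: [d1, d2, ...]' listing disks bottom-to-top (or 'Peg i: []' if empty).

Answer: Peg 0: []
Peg 1: [2, 1]
Peg 2: [3]

Derivation:
After move 1 (1->0):
Peg 0: [1]
Peg 1: [2]
Peg 2: [3]

After move 2 (0->1):
Peg 0: []
Peg 1: [2, 1]
Peg 2: [3]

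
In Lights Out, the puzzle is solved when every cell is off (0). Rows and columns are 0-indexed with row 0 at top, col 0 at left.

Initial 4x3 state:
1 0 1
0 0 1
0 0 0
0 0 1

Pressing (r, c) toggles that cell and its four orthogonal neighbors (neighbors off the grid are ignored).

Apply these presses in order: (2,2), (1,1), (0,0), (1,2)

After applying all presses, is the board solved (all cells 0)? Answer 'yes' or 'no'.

Answer: yes

Derivation:
After press 1 at (2,2):
1 0 1
0 0 0
0 1 1
0 0 0

After press 2 at (1,1):
1 1 1
1 1 1
0 0 1
0 0 0

After press 3 at (0,0):
0 0 1
0 1 1
0 0 1
0 0 0

After press 4 at (1,2):
0 0 0
0 0 0
0 0 0
0 0 0

Lights still on: 0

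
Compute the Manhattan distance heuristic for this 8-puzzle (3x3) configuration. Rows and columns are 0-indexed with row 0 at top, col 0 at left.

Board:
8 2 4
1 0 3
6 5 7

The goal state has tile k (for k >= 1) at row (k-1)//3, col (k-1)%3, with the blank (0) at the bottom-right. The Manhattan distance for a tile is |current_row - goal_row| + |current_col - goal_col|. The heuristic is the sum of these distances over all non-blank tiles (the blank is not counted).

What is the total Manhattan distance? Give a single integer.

Tile 8: (0,0)->(2,1) = 3
Tile 2: (0,1)->(0,1) = 0
Tile 4: (0,2)->(1,0) = 3
Tile 1: (1,0)->(0,0) = 1
Tile 3: (1,2)->(0,2) = 1
Tile 6: (2,0)->(1,2) = 3
Tile 5: (2,1)->(1,1) = 1
Tile 7: (2,2)->(2,0) = 2
Sum: 3 + 0 + 3 + 1 + 1 + 3 + 1 + 2 = 14

Answer: 14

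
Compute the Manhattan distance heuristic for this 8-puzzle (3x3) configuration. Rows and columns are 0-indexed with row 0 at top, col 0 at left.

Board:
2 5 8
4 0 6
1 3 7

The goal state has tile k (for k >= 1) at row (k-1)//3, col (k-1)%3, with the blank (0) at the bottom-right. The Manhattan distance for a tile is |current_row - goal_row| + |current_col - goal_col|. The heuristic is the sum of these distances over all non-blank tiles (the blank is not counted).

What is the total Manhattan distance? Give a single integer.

Answer: 12

Derivation:
Tile 2: (0,0)->(0,1) = 1
Tile 5: (0,1)->(1,1) = 1
Tile 8: (0,2)->(2,1) = 3
Tile 4: (1,0)->(1,0) = 0
Tile 6: (1,2)->(1,2) = 0
Tile 1: (2,0)->(0,0) = 2
Tile 3: (2,1)->(0,2) = 3
Tile 7: (2,2)->(2,0) = 2
Sum: 1 + 1 + 3 + 0 + 0 + 2 + 3 + 2 = 12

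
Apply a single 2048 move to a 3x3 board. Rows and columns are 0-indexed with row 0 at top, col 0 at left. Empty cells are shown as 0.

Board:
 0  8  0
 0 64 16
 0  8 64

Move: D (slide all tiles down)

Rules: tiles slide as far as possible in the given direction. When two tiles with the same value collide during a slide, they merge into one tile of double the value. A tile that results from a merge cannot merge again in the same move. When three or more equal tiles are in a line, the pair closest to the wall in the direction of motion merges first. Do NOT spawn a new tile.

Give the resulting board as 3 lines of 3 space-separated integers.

Slide down:
col 0: [0, 0, 0] -> [0, 0, 0]
col 1: [8, 64, 8] -> [8, 64, 8]
col 2: [0, 16, 64] -> [0, 16, 64]

Answer:  0  8  0
 0 64 16
 0  8 64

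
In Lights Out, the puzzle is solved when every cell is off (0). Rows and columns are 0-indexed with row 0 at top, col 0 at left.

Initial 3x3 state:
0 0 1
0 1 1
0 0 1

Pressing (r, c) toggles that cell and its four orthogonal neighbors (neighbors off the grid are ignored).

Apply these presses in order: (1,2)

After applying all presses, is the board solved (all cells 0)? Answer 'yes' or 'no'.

Answer: yes

Derivation:
After press 1 at (1,2):
0 0 0
0 0 0
0 0 0

Lights still on: 0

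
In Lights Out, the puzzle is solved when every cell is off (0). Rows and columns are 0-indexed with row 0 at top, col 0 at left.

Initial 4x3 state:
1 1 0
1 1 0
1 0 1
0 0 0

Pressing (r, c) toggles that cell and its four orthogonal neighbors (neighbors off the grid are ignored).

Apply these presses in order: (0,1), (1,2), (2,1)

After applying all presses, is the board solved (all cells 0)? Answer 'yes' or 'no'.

After press 1 at (0,1):
0 0 1
1 0 0
1 0 1
0 0 0

After press 2 at (1,2):
0 0 0
1 1 1
1 0 0
0 0 0

After press 3 at (2,1):
0 0 0
1 0 1
0 1 1
0 1 0

Lights still on: 5

Answer: no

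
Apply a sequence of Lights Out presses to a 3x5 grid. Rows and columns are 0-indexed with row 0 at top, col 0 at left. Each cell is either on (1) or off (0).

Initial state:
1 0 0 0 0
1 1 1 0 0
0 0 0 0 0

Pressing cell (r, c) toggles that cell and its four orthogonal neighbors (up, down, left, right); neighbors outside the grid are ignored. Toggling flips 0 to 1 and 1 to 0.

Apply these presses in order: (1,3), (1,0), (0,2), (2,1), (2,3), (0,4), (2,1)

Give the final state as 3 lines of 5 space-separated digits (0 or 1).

After press 1 at (1,3):
1 0 0 1 0
1 1 0 1 1
0 0 0 1 0

After press 2 at (1,0):
0 0 0 1 0
0 0 0 1 1
1 0 0 1 0

After press 3 at (0,2):
0 1 1 0 0
0 0 1 1 1
1 0 0 1 0

After press 4 at (2,1):
0 1 1 0 0
0 1 1 1 1
0 1 1 1 0

After press 5 at (2,3):
0 1 1 0 0
0 1 1 0 1
0 1 0 0 1

After press 6 at (0,4):
0 1 1 1 1
0 1 1 0 0
0 1 0 0 1

After press 7 at (2,1):
0 1 1 1 1
0 0 1 0 0
1 0 1 0 1

Answer: 0 1 1 1 1
0 0 1 0 0
1 0 1 0 1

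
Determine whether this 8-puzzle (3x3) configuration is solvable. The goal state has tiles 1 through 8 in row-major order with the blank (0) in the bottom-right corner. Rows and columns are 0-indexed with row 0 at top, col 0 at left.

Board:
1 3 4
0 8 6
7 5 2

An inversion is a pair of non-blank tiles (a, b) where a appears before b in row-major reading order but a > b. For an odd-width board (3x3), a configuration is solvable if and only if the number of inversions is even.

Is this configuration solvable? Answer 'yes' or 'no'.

Answer: no

Derivation:
Inversions (pairs i<j in row-major order where tile[i] > tile[j] > 0): 11
11 is odd, so the puzzle is not solvable.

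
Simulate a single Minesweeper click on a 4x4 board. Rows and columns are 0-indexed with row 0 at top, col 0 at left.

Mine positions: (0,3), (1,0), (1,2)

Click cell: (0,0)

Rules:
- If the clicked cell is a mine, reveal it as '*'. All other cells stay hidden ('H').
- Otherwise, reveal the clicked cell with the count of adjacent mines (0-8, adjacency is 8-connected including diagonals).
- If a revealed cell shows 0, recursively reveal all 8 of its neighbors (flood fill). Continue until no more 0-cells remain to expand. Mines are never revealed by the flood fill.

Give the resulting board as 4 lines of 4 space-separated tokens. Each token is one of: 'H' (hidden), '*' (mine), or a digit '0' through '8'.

1 H H H
H H H H
H H H H
H H H H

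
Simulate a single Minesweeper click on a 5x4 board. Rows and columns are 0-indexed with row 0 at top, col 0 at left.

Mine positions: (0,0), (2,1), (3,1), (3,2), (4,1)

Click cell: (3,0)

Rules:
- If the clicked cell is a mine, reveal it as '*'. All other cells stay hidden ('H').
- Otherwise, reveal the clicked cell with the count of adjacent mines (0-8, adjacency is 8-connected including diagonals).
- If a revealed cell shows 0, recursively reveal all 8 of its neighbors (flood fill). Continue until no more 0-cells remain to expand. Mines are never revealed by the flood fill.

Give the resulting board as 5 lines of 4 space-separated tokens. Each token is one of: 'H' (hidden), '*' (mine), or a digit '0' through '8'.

H H H H
H H H H
H H H H
3 H H H
H H H H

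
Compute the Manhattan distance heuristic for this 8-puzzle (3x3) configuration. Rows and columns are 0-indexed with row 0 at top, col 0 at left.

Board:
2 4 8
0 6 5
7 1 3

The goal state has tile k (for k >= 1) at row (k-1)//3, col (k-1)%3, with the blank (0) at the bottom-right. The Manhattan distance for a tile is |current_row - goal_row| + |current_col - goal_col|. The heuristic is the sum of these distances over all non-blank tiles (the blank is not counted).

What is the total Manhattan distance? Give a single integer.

Tile 2: (0,0)->(0,1) = 1
Tile 4: (0,1)->(1,0) = 2
Tile 8: (0,2)->(2,1) = 3
Tile 6: (1,1)->(1,2) = 1
Tile 5: (1,2)->(1,1) = 1
Tile 7: (2,0)->(2,0) = 0
Tile 1: (2,1)->(0,0) = 3
Tile 3: (2,2)->(0,2) = 2
Sum: 1 + 2 + 3 + 1 + 1 + 0 + 3 + 2 = 13

Answer: 13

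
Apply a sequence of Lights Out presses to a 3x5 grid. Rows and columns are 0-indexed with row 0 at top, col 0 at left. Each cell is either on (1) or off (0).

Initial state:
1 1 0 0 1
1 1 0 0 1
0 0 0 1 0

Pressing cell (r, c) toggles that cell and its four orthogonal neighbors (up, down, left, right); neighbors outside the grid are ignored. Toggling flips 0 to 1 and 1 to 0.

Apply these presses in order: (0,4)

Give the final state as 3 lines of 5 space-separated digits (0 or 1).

Answer: 1 1 0 1 0
1 1 0 0 0
0 0 0 1 0

Derivation:
After press 1 at (0,4):
1 1 0 1 0
1 1 0 0 0
0 0 0 1 0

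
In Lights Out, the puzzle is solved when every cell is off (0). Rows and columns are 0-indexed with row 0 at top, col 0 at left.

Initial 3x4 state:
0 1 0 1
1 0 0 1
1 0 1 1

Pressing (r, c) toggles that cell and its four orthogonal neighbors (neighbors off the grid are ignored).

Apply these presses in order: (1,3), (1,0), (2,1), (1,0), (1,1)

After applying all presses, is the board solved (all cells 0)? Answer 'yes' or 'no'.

Answer: yes

Derivation:
After press 1 at (1,3):
0 1 0 0
1 0 1 0
1 0 1 0

After press 2 at (1,0):
1 1 0 0
0 1 1 0
0 0 1 0

After press 3 at (2,1):
1 1 0 0
0 0 1 0
1 1 0 0

After press 4 at (1,0):
0 1 0 0
1 1 1 0
0 1 0 0

After press 5 at (1,1):
0 0 0 0
0 0 0 0
0 0 0 0

Lights still on: 0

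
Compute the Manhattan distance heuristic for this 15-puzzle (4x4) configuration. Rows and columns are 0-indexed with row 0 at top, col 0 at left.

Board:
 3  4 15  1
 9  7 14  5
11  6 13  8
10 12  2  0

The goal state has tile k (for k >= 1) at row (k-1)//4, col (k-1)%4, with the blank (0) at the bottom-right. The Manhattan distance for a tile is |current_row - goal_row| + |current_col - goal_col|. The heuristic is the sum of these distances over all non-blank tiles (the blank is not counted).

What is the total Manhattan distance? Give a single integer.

Tile 3: (0,0)->(0,2) = 2
Tile 4: (0,1)->(0,3) = 2
Tile 15: (0,2)->(3,2) = 3
Tile 1: (0,3)->(0,0) = 3
Tile 9: (1,0)->(2,0) = 1
Tile 7: (1,1)->(1,2) = 1
Tile 14: (1,2)->(3,1) = 3
Tile 5: (1,3)->(1,0) = 3
Tile 11: (2,0)->(2,2) = 2
Tile 6: (2,1)->(1,1) = 1
Tile 13: (2,2)->(3,0) = 3
Tile 8: (2,3)->(1,3) = 1
Tile 10: (3,0)->(2,1) = 2
Tile 12: (3,1)->(2,3) = 3
Tile 2: (3,2)->(0,1) = 4
Sum: 2 + 2 + 3 + 3 + 1 + 1 + 3 + 3 + 2 + 1 + 3 + 1 + 2 + 3 + 4 = 34

Answer: 34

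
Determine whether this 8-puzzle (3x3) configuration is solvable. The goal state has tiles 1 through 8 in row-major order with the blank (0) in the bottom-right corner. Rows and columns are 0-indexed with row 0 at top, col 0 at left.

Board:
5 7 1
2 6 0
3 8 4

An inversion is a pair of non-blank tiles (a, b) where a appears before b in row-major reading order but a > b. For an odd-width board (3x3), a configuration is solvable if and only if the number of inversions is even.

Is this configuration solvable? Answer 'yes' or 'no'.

Answer: yes

Derivation:
Inversions (pairs i<j in row-major order where tile[i] > tile[j] > 0): 12
12 is even, so the puzzle is solvable.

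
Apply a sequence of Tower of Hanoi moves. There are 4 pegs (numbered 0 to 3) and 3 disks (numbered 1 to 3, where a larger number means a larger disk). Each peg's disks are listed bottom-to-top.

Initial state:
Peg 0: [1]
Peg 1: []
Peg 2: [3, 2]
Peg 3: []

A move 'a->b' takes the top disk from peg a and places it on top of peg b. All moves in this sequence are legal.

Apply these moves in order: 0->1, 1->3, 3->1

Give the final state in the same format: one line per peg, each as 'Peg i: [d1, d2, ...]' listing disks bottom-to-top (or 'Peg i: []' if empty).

After move 1 (0->1):
Peg 0: []
Peg 1: [1]
Peg 2: [3, 2]
Peg 3: []

After move 2 (1->3):
Peg 0: []
Peg 1: []
Peg 2: [3, 2]
Peg 3: [1]

After move 3 (3->1):
Peg 0: []
Peg 1: [1]
Peg 2: [3, 2]
Peg 3: []

Answer: Peg 0: []
Peg 1: [1]
Peg 2: [3, 2]
Peg 3: []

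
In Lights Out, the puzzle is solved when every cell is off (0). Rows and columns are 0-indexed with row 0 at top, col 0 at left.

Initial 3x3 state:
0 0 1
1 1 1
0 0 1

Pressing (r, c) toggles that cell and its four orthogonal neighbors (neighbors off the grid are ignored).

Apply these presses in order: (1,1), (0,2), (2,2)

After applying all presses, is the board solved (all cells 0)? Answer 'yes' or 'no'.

After press 1 at (1,1):
0 1 1
0 0 0
0 1 1

After press 2 at (0,2):
0 0 0
0 0 1
0 1 1

After press 3 at (2,2):
0 0 0
0 0 0
0 0 0

Lights still on: 0

Answer: yes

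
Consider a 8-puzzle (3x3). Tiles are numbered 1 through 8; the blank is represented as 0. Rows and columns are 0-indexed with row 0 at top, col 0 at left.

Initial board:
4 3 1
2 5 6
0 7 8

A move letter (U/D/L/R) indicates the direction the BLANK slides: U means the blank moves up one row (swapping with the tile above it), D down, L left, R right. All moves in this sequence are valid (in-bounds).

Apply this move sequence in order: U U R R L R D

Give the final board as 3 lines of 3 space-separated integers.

Answer: 3 1 6
4 5 0
2 7 8

Derivation:
After move 1 (U):
4 3 1
0 5 6
2 7 8

After move 2 (U):
0 3 1
4 5 6
2 7 8

After move 3 (R):
3 0 1
4 5 6
2 7 8

After move 4 (R):
3 1 0
4 5 6
2 7 8

After move 5 (L):
3 0 1
4 5 6
2 7 8

After move 6 (R):
3 1 0
4 5 6
2 7 8

After move 7 (D):
3 1 6
4 5 0
2 7 8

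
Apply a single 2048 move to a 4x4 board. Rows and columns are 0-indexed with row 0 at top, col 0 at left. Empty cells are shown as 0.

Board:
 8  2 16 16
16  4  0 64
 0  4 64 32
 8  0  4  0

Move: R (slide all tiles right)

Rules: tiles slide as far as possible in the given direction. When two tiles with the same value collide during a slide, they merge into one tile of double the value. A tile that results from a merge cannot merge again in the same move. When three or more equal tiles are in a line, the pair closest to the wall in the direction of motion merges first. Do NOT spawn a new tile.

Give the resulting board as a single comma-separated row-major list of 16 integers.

Answer: 0, 8, 2, 32, 0, 16, 4, 64, 0, 4, 64, 32, 0, 0, 8, 4

Derivation:
Slide right:
row 0: [8, 2, 16, 16] -> [0, 8, 2, 32]
row 1: [16, 4, 0, 64] -> [0, 16, 4, 64]
row 2: [0, 4, 64, 32] -> [0, 4, 64, 32]
row 3: [8, 0, 4, 0] -> [0, 0, 8, 4]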